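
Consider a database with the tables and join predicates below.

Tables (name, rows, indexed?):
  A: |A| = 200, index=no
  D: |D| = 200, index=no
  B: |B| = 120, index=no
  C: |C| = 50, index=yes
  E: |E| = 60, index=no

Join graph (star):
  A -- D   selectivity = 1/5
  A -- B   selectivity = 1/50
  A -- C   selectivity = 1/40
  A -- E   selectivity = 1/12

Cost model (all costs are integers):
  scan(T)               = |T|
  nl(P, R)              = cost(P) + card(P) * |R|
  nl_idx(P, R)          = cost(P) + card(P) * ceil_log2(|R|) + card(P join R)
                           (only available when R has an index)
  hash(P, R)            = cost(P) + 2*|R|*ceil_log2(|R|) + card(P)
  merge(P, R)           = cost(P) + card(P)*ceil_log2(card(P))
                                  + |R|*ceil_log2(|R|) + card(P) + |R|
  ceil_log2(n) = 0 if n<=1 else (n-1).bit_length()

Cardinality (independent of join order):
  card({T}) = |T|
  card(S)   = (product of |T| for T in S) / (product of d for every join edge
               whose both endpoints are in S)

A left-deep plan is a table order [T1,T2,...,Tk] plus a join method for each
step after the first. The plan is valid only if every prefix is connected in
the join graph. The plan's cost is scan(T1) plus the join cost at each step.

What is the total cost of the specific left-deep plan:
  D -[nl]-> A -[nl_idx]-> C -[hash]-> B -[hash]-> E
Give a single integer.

134600

step 1: scan D: cost=200, card=200
step 2: join A via nl
    card(P join A) = 200*200/(5) = 8000
    cost = 200 + 200*200 = 40200
step 3: join C via nl_idx
    card(P join C) = 8000*50/(40) = 10000
    cost = 40200 + 8000*6 + 10000 = 98200
step 4: join B via hash
    card(P join B) = 10000*120/(50) = 24000
    cost = 98200 + 2*120*7 + 10000 = 109880
step 5: join E via hash
    card(P join E) = 24000*60/(12) = 120000
    cost = 109880 + 2*60*6 + 24000 = 134600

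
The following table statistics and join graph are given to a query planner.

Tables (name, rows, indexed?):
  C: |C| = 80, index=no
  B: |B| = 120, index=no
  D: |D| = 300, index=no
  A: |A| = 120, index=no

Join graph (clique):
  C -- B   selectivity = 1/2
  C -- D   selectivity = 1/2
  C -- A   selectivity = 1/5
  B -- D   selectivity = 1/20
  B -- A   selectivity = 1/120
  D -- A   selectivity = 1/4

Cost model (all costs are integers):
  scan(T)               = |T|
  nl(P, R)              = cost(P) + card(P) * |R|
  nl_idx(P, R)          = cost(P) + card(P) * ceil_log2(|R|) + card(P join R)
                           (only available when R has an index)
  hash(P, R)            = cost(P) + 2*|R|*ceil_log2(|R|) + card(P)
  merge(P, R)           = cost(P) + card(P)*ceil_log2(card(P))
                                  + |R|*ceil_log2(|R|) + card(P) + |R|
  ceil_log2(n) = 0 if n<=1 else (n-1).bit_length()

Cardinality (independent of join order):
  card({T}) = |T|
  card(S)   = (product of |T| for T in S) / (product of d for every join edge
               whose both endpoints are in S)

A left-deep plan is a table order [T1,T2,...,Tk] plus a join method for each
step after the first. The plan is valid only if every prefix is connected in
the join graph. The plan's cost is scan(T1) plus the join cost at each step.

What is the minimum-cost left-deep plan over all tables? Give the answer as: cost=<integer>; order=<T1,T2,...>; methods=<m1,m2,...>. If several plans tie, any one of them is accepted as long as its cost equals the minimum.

cost=7330; order=D,B,A,C; methods=hash,hash,hash

Selinger DP (subsets sized 1..n):
  {C}: scan cost=80, card=80
  {B}: scan cost=120, card=120
  {D}: scan cost=300, card=300
  {A}: scan cost=120, card=120
  {BC}: card=4800; try (C,hash)→1360, (B,merge)→1680, (C,merge)→1720, (B,hash)→1840, (B,nl)→9680, (C,nl)→9720; best=1360 via (C,hash)
  {CD}: card=12000; try (C,hash)→1720, (D,merge)→3720, (C,merge)→3940, (D,hash)→5560, (D,nl)→24080, (C,nl)→24300; best=1720 via (C,hash)
  {AC}: card=1920; try (C,hash)→1360, (A,merge)→1680, (C,merge)→1720, (A,hash)→1840, (A,nl)→9680, (C,nl)→9720; best=1360 via (C,hash)
  {BD}: card=1800; try (B,hash)→2280, (D,merge)→4080, (B,merge)→4260, (D,hash)→5640, (D,nl)→36120, (B,nl)→36300; best=2280 via (B,hash)
  {AB}: card=120; try (B,hash)→1920, (A,hash)→1920, (B,merge)→2040, (A,merge)→2040, (B,nl)→14520, (A,nl)→14520; best=1920 via (B,hash)
  {AD}: card=9000; try (A,hash)→2280, (D,merge)→4080, (A,merge)→4260, (D,hash)→5640, (D,nl)→36120, (A,nl)→36300; best=2280 via (A,hash)
  {BCD}: card=36000; try (C,hash)→5200, (D,hash)→11560, (B,hash)→15400, (C,merge)→24520, (D,merge)→71560, (C,nl)→146280 …(+3); best=5200 via (C,hash)
  {ABC}: card=960; try (C,hash)→3160, (C,merge)→3520, (B,hash)→4960, (A,hash)→7840, (C,nl)→11520, (B,merge)→25360 …(+3); best=3160 via (C,hash)
  {ACD}: card=72000; try (D,hash)→8680, (C,hash)→12400, (A,hash)→15400, (D,merge)→27400, (C,merge)→137920, (A,merge)→182680 …(+3); best=8680 via (D,hash)
  {ABD}: card=450; try (A,hash)→5760, (D,merge)→5880, (D,hash)→7440, (B,hash)→12960, (A,merge)→24840, (D,nl)→37920 …(+3); best=5760 via (A,hash)
  {ABCD}: card=1800; try (C,hash)→7330, (D,hash)→9520, (C,merge)→10900, (D,merge)→16720, (C,nl)→41760, (A,hash)→42880 …(+6); best=7330 via (C,hash)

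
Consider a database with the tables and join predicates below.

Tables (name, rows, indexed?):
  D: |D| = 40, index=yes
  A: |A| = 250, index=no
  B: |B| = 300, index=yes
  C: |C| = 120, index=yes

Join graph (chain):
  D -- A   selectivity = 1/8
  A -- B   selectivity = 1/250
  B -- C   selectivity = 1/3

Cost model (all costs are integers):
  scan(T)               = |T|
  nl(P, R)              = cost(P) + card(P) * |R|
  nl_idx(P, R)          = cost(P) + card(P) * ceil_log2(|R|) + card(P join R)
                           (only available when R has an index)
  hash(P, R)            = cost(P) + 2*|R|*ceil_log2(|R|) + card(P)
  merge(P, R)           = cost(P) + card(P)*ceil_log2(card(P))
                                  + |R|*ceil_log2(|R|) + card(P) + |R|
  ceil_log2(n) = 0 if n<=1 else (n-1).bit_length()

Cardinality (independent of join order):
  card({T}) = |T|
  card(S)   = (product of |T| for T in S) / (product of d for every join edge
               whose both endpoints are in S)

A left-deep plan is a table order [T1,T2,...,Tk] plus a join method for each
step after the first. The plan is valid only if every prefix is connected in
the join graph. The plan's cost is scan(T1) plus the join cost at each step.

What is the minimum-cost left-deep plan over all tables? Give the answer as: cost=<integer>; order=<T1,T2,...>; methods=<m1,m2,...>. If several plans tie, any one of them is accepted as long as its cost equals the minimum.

cost=6760; order=A,B,D,C; methods=nl_idx,hash,hash

Selinger DP (subsets sized 1..n):
  {D}: scan cost=40, card=40
  {A}: scan cost=250, card=250
  {B}: scan cost=300, card=300
  {C}: scan cost=120, card=120
  {AD}: card=1250; try (D,hash)→980, (A,merge)→2570, (D,merge)→2780, (D,nl_idx)→3000, (A,hash)→4080, (A,nl)→10040 …(+1); best=980 via (D,hash)
  {AB}: card=300; try (B,nl_idx)→2800, (A,hash)→4600, (B,merge)→5500, (A,merge)→5550, (B,hash)→5900, (B,nl)→75250 …(+1); best=2800 via (B,nl_idx)
  {BC}: card=12000; try (C,hash)→2280, (B,merge)→4080, (C,merge)→4260, (B,hash)→5640, (B,nl_idx)→13200, (C,nl_idx)→14400 …(+2); best=2280 via (C,hash)
  {ABD}: card=1500; try (D,hash)→3580, (D,merge)→6080, (D,nl_idx)→6100, (B,hash)→7630, (B,nl_idx)→13730, (D,nl)→14800 …(+2); best=3580 via (D,hash)
  {ABC}: card=12000; try (C,hash)→4780, (C,merge)→6760, (C,nl_idx)→16900, (A,hash)→18280, (C,nl)→38800, (A,merge)→184530 …(+1); best=4780 via (C,hash)
  {ABCD}: card=60000; try (C,hash)→6760, (D,hash)→17260, (C,merge)→22540, (C,nl_idx)→74080, (D,nl_idx)→136780, (C,nl)→183580 …(+2); best=6760 via (C,hash)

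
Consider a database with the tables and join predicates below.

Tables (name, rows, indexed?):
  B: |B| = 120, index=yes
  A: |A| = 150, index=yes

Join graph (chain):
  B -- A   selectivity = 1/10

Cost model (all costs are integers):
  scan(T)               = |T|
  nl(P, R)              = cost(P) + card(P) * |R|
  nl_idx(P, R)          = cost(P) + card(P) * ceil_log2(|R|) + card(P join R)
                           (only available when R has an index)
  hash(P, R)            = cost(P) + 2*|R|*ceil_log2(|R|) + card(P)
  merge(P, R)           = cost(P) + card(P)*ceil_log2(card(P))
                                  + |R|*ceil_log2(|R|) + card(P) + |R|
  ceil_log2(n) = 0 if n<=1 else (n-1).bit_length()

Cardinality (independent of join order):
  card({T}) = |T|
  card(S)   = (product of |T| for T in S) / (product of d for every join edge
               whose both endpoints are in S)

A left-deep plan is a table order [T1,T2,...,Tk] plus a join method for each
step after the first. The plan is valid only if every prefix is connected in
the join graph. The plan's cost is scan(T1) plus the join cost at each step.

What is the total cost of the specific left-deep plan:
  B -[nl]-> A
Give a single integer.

step 1: scan B: cost=120, card=120
step 2: join A via nl
    card(P join A) = 120*150/(10) = 1800
    cost = 120 + 120*150 = 18120

18120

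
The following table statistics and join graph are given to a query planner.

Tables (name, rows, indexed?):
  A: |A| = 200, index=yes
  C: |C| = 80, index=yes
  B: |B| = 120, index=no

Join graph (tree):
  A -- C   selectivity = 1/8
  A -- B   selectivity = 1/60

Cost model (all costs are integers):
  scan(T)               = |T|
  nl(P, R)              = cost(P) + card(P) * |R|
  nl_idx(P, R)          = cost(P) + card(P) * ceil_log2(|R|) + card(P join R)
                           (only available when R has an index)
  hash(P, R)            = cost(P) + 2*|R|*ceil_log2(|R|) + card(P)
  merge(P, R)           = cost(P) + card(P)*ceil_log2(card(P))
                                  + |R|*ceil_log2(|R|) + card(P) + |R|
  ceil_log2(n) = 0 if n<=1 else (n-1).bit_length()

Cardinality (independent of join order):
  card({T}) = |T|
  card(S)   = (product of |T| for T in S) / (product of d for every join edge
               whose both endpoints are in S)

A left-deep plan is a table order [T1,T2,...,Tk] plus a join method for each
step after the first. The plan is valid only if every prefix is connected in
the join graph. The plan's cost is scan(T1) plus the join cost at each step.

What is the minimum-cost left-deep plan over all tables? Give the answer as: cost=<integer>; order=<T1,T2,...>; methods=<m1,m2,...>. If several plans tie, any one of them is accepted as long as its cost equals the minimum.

Selinger DP (subsets sized 1..n):
  {A}: scan cost=200, card=200
  {C}: scan cost=80, card=80
  {B}: scan cost=120, card=120
  {AC}: card=2000; try (C,hash)→1520, (A,merge)→2520, (C,merge)→2640, (A,nl_idx)→2720, (A,hash)→3360, (C,nl_idx)→3600 …(+2); best=1520 via (C,hash)
  {AB}: card=400; try (A,nl_idx)→1480, (B,hash)→2080, (A,merge)→2880, (B,merge)→2960, (A,hash)→3440, (A,nl)→24120 …(+1); best=1480 via (A,nl_idx)
  {ABC}: card=4000; try (C,hash)→3000, (B,hash)→5200, (C,merge)→6120, (C,nl_idx)→8280, (B,merge)→26480, (C,nl)→33480 …(+1); best=3000 via (C,hash)

cost=3000; order=B,A,C; methods=nl_idx,hash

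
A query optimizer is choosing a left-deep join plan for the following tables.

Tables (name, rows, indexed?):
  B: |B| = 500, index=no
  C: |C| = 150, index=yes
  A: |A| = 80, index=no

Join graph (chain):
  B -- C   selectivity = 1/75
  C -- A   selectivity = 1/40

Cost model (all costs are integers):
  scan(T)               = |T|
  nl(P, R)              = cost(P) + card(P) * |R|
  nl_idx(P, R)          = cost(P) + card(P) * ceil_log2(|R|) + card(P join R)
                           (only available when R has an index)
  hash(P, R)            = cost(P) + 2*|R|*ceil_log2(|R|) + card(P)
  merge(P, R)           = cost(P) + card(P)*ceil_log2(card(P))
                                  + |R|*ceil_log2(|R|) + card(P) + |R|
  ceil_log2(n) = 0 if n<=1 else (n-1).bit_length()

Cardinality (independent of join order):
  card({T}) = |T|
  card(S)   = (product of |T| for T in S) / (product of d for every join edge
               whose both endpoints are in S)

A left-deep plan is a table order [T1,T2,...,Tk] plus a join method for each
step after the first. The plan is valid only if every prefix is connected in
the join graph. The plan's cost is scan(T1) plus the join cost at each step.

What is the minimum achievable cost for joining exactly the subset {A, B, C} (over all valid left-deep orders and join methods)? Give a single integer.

5520

Selinger DP over subsets of {A,B,C}:
  {B}: scan cost=500, card=500
  {C}: scan cost=150, card=150
  {A}: scan cost=80, card=80
  {BC}: card=1000; try (C,hash)→3400, (C,nl_idx)→5500, (B,merge)→6500, (C,merge)→6850, (B,hash)→9300, (B,nl)→75150 …(+1); best=3400 via (C,hash)
  {AC}: card=300; try (C,nl_idx)→1020, (A,hash)→1420, (C,merge)→2070, (A,merge)→2140, (C,hash)→2560, (C,nl)→12080 …(+1); best=1020 via (C,nl_idx)
  {ABC}: card=2000; try (A,hash)→5520, (B,merge)→9020, (B,hash)→10320, (A,merge)→15040, (A,nl)→83400, (B,nl)→151020; best=5520 via (A,hash)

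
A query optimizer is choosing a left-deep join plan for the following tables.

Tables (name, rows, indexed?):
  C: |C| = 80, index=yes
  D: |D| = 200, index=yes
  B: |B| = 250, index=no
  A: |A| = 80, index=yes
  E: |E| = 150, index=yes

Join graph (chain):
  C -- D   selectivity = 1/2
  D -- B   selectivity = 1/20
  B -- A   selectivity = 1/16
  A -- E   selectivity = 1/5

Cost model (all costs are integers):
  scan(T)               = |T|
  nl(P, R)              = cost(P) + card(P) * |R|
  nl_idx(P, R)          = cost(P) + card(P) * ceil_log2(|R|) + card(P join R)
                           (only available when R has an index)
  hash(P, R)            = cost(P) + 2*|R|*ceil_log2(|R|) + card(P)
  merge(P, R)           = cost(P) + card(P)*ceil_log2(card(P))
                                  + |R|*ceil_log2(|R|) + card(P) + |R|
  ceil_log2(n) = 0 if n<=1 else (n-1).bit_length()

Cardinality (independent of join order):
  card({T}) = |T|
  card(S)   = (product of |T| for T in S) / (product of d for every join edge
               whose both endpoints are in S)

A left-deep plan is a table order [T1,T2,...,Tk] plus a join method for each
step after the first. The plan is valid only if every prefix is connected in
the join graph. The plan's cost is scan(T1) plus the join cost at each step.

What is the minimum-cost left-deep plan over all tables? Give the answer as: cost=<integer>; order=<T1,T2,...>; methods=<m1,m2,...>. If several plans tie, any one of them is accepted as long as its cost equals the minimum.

Selinger DP (subsets sized 1..n):
  {C}: scan cost=80, card=80
  {D}: scan cost=200, card=200
  {B}: scan cost=250, card=250
  {A}: scan cost=80, card=80
  {E}: scan cost=150, card=150
  {CD}: card=8000; try (C,hash)→1520, (D,merge)→2520, (C,merge)→2640, (D,hash)→3360, (D,nl_idx)→8720, (C,nl_idx)→9600 …(+2); best=1520 via (C,hash)
  {BD}: card=2500; try (D,hash)→3700, (B,merge)→4250, (D,merge)→4300, (B,hash)→4400, (D,nl_idx)→4750, (B,nl)→50200 …(+1); best=3700 via (D,hash)
  {AB}: card=1250; try (A,hash)→1620, (B,merge)→2970, (A,merge)→3140, (A,nl_idx)→3250, (B,hash)→4160, (B,nl)→20080 …(+1); best=1620 via (A,hash)
  {AE}: card=2400; try (A,hash)→1420, (E,merge)→2070, (A,merge)→2140, (E,hash)→2560, (E,nl_idx)→3120, (A,nl_idx)→3600 …(+2); best=1420 via (A,hash)
  {BCD}: card=100000; try (C,hash)→7320, (B,hash)→13520, (C,merge)→36840, (B,merge)→115770, (C,nl_idx)→121200, (C,nl)→203700 …(+1); best=7320 via (C,hash)
  {ABD}: card=12500; try (D,hash)→6070, (A,hash)→7320, (D,merge)→18420, (D,nl_idx)→24120, (A,nl_idx)→33700, (A,merge)→36840 …(+2); best=6070 via (D,hash)
  {ABE}: card=37500; try (E,hash)→5270, (B,hash)→7820, (E,merge)→17970, (B,merge)→34870, (E,nl_idx)→49120, (E,nl)→189120 …(+1); best=5270 via (E,hash)
  {ABCD}: card=500000; try (C,hash)→19690, (A,hash)→108440, (C,merge)→194210, (C,nl_idx)→593570, (C,nl)→1006070, (A,nl_idx)→1207320 …(+2); best=19690 via (C,hash)
  {ABDE}: card=375000; try (E,hash)→20970, (D,hash)→45970, (E,merge)→194920, (E,nl_idx)→481070, (D,merge)→644570, (D,nl_idx)→680270 …(+2); best=20970 via (E,hash)
  {ABCDE}: card=15000000; try (C,hash)→397090, (E,hash)→522090, (C,merge)→7521610, (E,merge)→10021040, (C,nl_idx)→17645970, (E,nl_idx)→19019690 …(+2); best=397090 via (C,hash)

cost=397090; order=B,A,D,E,C; methods=hash,hash,hash,hash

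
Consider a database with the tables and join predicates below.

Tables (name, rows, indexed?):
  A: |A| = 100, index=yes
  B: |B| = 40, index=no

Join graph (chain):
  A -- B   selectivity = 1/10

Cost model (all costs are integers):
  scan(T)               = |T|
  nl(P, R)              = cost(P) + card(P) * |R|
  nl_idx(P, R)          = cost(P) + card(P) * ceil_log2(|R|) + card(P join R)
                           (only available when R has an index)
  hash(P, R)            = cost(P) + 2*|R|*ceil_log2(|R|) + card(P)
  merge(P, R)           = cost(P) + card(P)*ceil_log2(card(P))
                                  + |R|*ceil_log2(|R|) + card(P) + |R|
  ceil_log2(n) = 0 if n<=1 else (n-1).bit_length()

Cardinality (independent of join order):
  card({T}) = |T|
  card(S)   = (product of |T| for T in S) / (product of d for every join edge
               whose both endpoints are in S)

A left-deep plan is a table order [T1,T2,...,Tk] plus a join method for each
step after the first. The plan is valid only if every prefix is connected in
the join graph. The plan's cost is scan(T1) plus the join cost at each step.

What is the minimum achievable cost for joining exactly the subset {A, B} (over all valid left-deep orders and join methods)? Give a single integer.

680

Selinger DP over subsets of {A,B}:
  {A}: scan cost=100, card=100
  {B}: scan cost=40, card=40
  {AB}: card=400; try (B,hash)→680, (A,nl_idx)→720, (A,merge)→1120, (B,merge)→1180, (A,hash)→1480, (A,nl)→4040 …(+1); best=680 via (B,hash)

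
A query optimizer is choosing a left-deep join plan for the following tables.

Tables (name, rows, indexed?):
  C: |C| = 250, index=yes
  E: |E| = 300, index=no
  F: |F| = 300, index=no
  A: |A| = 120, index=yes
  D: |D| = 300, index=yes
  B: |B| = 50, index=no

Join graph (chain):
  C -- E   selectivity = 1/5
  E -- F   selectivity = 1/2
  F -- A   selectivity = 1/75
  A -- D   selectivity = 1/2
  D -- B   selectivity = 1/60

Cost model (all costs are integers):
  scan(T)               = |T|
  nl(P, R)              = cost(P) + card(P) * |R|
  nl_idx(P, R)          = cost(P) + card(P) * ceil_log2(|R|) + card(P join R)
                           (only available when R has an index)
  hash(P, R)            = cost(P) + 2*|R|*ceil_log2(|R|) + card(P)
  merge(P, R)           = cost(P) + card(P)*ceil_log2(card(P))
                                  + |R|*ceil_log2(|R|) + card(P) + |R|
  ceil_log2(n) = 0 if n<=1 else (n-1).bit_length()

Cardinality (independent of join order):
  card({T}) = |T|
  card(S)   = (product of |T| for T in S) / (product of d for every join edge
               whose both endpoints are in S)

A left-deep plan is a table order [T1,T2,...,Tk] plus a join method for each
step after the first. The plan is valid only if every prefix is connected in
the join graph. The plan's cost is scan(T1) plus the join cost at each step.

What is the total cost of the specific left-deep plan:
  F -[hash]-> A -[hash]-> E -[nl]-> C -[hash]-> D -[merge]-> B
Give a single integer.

step 1: scan F: cost=300, card=300
step 2: join A via hash
    card(P join A) = 300*120/(75) = 480
    cost = 300 + 2*120*7 + 300 = 2280
step 3: join E via hash
    card(P join E) = 480*300/(2) = 72000
    cost = 2280 + 2*300*9 + 480 = 8160
step 4: join C via nl
    card(P join C) = 72000*250/(5) = 3600000
    cost = 8160 + 72000*250 = 18008160
step 5: join D via hash
    card(P join D) = 3600000*300/(2) = 540000000
    cost = 18008160 + 2*300*9 + 3600000 = 21613560
step 6: join B via merge
    card(P join B) = 540000000*50/(60) = 450000000
    cost = 21613560 + 540000000*30 + 50*6 + 540000000 + 50 = 16761613910

16761613910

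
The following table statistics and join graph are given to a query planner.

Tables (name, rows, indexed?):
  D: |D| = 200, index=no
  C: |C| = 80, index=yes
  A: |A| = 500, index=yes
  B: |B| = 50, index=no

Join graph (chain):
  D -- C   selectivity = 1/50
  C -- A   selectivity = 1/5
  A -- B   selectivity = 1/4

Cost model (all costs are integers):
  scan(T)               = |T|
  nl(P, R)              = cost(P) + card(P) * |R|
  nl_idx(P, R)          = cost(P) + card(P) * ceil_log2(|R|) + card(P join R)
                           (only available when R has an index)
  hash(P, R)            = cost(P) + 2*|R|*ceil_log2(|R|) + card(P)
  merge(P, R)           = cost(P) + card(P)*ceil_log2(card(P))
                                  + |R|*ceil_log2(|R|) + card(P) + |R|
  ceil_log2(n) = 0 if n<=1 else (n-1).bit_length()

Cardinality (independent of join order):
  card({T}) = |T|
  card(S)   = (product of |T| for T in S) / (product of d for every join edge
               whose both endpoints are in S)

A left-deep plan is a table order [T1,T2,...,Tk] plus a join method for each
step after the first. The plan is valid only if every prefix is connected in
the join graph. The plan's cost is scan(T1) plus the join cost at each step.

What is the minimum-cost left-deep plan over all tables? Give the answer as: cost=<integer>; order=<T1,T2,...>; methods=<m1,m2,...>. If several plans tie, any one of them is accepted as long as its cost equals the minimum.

Selinger DP (subsets sized 1..n):
  {D}: scan cost=200, card=200
  {C}: scan cost=80, card=80
  {A}: scan cost=500, card=500
  {B}: scan cost=50, card=50
  {CD}: card=320; try (C,hash)→1520, (C,nl_idx)→1920, (D,merge)→2520, (C,merge)→2640, (D,hash)→3360, (D,nl)→16080 …(+1); best=1520 via (C,hash)
  {AC}: card=8000; try (C,hash)→2120, (A,merge)→5720, (C,merge)→6140, (A,nl_idx)→8800, (A,hash)→9160, (C,nl_idx)→12000 …(+2); best=2120 via (C,hash)
  {AB}: card=6250; try (B,hash)→1600, (A,merge)→5400, (B,merge)→5850, (A,nl_idx)→6750, (A,hash)→9100, (A,nl)→25050 …(+1); best=1600 via (B,hash)
  {ACD}: card=32000; try (A,merge)→9720, (A,hash)→10840, (D,hash)→13320, (A,nl_idx)→36400, (D,merge)→115920, (A,nl)→161520 …(+1); best=9720 via (A,merge)
  {ABC}: card=100000; try (C,hash)→8970, (B,hash)→10720, (C,merge)→89740, (B,merge)→114470, (C,nl_idx)→145350, (B,nl)→402120 …(+1); best=8970 via (C,hash)
  {ABCD}: card=400000; try (B,hash)→42320, (D,hash)→112170, (B,merge)→522070, (B,nl)→1609720, (D,merge)→1810770, (D,nl)→20008970; best=42320 via (B,hash)

cost=42320; order=D,C,A,B; methods=hash,merge,hash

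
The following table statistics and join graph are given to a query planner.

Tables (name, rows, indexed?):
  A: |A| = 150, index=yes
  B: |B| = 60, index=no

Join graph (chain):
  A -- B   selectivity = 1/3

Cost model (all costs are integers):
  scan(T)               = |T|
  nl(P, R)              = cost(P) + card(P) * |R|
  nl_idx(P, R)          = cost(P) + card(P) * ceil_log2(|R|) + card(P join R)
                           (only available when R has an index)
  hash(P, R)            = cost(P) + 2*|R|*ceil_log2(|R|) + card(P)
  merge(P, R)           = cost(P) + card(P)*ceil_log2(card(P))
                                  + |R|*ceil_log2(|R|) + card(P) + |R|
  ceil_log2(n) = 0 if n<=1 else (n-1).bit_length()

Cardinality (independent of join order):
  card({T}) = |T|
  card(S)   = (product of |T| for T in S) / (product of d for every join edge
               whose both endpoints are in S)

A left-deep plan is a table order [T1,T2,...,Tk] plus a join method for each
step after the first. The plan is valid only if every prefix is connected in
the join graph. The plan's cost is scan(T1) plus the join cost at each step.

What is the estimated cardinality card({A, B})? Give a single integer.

Tables in S: A(150), B(60)
Edges inside S: A-B(d=3)
numerator = 150 * 60 = 9000
denominator = 3 = 3
card(S) = 9000 / 3 = 3000

3000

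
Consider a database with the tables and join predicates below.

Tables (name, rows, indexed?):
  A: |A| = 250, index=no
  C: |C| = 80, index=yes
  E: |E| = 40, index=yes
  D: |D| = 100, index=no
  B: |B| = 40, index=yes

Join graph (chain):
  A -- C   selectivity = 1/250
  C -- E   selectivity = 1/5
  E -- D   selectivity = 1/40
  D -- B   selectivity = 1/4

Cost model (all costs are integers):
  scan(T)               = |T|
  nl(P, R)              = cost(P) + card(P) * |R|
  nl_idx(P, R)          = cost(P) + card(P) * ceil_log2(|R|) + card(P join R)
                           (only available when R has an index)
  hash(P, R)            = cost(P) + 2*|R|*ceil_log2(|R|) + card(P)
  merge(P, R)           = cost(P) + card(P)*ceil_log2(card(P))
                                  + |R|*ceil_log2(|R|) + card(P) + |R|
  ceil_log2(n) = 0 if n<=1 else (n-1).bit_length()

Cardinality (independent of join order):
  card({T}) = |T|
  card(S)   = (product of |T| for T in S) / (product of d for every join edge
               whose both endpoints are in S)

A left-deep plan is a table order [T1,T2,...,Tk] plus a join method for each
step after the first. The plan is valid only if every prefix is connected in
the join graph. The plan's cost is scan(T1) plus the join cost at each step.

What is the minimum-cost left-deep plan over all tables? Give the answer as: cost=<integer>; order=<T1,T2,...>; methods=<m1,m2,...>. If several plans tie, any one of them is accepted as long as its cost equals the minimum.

cost=6300; order=A,C,E,D,B; methods=hash,hash,hash,hash

Selinger DP (subsets sized 1..n):
  {A}: scan cost=250, card=250
  {C}: scan cost=80, card=80
  {E}: scan cost=40, card=40
  {D}: scan cost=100, card=100
  {B}: scan cost=40, card=40
  {AC}: card=80; try (C,hash)→1620, (C,nl_idx)→2080, (A,merge)→2970, (C,merge)→3140, (A,hash)→4160, (A,nl)→20080 …(+1); best=1620 via (C,hash)
  {CE}: card=640; try (E,hash)→640, (C,merge)→960, (C,nl_idx)→960, (E,merge)→1000, (E,nl_idx)→1200, (C,hash)→1200 …(+2); best=640 via (E,hash)
  {DE}: card=100; try (E,hash)→680, (E,nl_idx)→800, (D,merge)→1120, (E,merge)→1180, (D,hash)→1480, (D,nl)→4040 …(+1); best=680 via (E,hash)
  {BD}: card=1000; try (B,hash)→680, (D,merge)→1120, (B,merge)→1180, (D,hash)→1480, (B,nl_idx)→1700, (D,nl)→4040 …(+1); best=680 via (B,hash)
  {ACE}: card=640; try (E,hash)→2180, (E,merge)→2540, (E,nl_idx)→2740, (E,nl)→4820, (A,hash)→5280, (A,merge)→9930 …(+1); best=2180 via (E,hash)
  {CDE}: card=1600; try (C,hash)→1900, (C,merge)→2120, (D,hash)→2680, (C,nl_idx)→2980, (D,merge)→8480, (C,nl)→8680 …(+1); best=1900 via (C,hash)
  {BDE}: card=1000; try (B,hash)→1260, (B,merge)→1760, (E,hash)→2160, (B,nl_idx)→2280, (B,nl)→4680, (E,nl_idx)→7680 …(+2); best=1260 via (B,hash)
  {ACDE}: card=1600; try (D,hash)→4220, (A,hash)→7500, (D,merge)→10020, (A,merge)→23350, (D,nl)→66180, (A,nl)→401900; best=4220 via (D,hash)
  {BCDE}: card=16000; try (C,hash)→3380, (B,hash)→3980, (C,merge)→12900, (B,merge)→21380, (C,nl_idx)→24260, (B,nl_idx)→27500 …(+2); best=3380 via (C,hash)
  {ABCDE}: card=16000; try (B,hash)→6300, (A,hash)→23380, (B,merge)→23700, (B,nl_idx)→29820, (B,nl)→68220, (A,merge)→245630 …(+1); best=6300 via (B,hash)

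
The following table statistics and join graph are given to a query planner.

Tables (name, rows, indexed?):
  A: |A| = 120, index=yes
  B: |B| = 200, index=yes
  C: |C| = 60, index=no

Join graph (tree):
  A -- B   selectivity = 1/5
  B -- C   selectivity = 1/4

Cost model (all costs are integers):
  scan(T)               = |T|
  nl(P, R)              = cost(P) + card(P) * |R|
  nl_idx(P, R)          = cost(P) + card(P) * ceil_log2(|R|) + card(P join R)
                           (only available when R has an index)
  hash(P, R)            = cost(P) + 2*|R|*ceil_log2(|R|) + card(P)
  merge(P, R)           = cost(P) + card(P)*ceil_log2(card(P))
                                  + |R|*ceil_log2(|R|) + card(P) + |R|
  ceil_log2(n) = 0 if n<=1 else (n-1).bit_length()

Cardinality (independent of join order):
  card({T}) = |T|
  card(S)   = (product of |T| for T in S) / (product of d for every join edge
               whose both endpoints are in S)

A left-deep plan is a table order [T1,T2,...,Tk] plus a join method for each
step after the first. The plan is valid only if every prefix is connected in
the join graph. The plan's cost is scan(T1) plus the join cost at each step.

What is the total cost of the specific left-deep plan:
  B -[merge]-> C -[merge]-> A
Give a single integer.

step 1: scan B: cost=200, card=200
step 2: join C via merge
    card(P join C) = 200*60/(4) = 3000
    cost = 200 + 200*8 + 60*6 + 200 + 60 = 2420
step 3: join A via merge
    card(P join A) = 3000*120/(5) = 72000
    cost = 2420 + 3000*12 + 120*7 + 3000 + 120 = 42380

42380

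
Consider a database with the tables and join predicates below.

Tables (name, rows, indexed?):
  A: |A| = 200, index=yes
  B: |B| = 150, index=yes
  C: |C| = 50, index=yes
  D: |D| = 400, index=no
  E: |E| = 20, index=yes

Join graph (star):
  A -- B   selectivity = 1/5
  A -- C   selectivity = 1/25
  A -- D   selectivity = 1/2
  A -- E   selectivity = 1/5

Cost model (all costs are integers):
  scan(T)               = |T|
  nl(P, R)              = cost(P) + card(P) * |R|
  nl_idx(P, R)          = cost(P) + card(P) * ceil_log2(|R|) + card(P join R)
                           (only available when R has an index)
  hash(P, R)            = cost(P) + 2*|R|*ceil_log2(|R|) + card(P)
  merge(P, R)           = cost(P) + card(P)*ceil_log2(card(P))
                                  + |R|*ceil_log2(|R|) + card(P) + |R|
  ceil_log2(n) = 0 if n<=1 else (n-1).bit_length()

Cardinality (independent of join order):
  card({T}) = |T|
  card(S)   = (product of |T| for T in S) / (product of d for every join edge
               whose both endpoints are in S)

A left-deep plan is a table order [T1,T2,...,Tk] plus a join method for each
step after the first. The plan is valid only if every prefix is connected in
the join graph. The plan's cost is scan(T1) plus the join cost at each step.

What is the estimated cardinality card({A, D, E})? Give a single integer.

160000

Tables in S: A(200), D(400), E(20)
Edges inside S: A-D(d=2), A-E(d=5)
numerator = 200 * 400 * 20 = 1600000
denominator = 2 * 5 = 10
card(S) = 1600000 / 10 = 160000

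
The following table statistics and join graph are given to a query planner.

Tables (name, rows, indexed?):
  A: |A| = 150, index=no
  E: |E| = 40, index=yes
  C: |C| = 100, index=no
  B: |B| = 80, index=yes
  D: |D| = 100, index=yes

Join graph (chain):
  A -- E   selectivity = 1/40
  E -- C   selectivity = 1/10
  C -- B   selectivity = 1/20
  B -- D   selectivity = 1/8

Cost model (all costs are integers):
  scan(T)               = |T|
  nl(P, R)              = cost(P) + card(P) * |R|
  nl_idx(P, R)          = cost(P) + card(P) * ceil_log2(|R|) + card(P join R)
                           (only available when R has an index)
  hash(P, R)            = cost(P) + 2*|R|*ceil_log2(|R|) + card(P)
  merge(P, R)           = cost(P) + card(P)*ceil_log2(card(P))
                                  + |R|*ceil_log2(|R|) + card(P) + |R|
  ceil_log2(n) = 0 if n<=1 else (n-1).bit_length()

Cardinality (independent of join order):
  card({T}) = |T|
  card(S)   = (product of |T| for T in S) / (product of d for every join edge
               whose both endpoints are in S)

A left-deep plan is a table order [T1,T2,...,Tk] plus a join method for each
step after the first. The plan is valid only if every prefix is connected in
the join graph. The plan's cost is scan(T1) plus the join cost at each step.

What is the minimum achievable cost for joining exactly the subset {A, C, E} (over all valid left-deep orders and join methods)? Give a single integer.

2330

Selinger DP over subsets of {A,C,E}:
  {A}: scan cost=150, card=150
  {E}: scan cost=40, card=40
  {C}: scan cost=100, card=100
  {AE}: card=150; try (E,hash)→780, (E,nl_idx)→1200, (A,merge)→1670, (E,merge)→1780, (A,hash)→2480, (A,nl)→6040 …(+1); best=780 via (E,hash)
  {CE}: card=400; try (E,hash)→680, (E,nl_idx)→1100, (C,merge)→1120, (E,merge)→1180, (C,hash)→1480, (C,nl)→4040 …(+1); best=680 via (E,hash)
  {ACE}: card=1500; try (C,hash)→2330, (C,merge)→2930, (A,hash)→3480, (A,merge)→6030, (C,nl)→15780, (A,nl)→60680; best=2330 via (C,hash)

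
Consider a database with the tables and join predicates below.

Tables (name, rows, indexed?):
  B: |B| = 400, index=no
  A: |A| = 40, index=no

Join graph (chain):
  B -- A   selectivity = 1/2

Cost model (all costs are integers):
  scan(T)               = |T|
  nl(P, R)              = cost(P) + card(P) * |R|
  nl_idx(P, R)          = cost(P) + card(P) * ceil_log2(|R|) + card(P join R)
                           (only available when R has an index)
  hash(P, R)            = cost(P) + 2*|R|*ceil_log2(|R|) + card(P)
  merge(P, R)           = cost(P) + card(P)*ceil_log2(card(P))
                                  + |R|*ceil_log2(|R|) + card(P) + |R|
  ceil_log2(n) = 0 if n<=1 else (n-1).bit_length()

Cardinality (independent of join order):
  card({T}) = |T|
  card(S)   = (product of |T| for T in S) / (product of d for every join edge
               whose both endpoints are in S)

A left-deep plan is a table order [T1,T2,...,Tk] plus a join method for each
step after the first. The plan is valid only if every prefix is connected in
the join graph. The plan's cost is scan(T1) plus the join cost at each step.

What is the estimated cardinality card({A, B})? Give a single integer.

8000

Tables in S: A(40), B(400)
Edges inside S: B-A(d=2)
numerator = 40 * 400 = 16000
denominator = 2 = 2
card(S) = 16000 / 2 = 8000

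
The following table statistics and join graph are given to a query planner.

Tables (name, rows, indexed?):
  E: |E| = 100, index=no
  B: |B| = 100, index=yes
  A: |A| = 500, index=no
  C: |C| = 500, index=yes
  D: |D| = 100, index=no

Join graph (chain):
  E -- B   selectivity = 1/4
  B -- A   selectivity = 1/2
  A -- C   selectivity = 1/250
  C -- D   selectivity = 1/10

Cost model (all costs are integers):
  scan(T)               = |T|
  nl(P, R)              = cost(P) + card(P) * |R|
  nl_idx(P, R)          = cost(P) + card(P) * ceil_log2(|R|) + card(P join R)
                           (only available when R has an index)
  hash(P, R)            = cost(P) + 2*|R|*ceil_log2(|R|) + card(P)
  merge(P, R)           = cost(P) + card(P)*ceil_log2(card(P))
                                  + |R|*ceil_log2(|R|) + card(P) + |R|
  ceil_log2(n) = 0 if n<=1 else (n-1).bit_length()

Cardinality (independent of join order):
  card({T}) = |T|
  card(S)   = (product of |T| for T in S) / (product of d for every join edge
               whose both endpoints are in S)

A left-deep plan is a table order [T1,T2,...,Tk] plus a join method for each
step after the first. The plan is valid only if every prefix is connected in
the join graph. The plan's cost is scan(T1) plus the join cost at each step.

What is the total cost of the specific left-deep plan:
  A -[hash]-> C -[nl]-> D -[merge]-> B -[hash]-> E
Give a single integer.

762200

step 1: scan A: cost=500, card=500
step 2: join C via hash
    card(P join C) = 500*500/(250) = 1000
    cost = 500 + 2*500*9 + 500 = 10000
step 3: join D via nl
    card(P join D) = 1000*100/(10) = 10000
    cost = 10000 + 1000*100 = 110000
step 4: join B via merge
    card(P join B) = 10000*100/(2) = 500000
    cost = 110000 + 10000*14 + 100*7 + 10000 + 100 = 260800
step 5: join E via hash
    card(P join E) = 500000*100/(4) = 12500000
    cost = 260800 + 2*100*7 + 500000 = 762200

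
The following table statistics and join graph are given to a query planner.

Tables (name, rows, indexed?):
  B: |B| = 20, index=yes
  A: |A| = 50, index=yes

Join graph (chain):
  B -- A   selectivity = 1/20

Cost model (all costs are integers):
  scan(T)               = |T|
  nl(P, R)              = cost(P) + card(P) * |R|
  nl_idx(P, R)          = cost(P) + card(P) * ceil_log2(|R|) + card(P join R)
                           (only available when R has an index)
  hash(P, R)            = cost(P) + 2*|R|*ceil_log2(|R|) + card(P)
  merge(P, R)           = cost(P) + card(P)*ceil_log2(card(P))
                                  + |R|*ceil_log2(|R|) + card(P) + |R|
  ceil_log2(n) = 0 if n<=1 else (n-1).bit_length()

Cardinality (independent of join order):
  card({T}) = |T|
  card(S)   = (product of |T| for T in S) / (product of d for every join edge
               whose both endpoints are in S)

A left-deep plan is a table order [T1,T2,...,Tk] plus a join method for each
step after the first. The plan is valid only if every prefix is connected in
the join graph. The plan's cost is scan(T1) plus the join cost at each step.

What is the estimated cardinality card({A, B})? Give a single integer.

Tables in S: A(50), B(20)
Edges inside S: B-A(d=20)
numerator = 50 * 20 = 1000
denominator = 20 = 20
card(S) = 1000 / 20 = 50

50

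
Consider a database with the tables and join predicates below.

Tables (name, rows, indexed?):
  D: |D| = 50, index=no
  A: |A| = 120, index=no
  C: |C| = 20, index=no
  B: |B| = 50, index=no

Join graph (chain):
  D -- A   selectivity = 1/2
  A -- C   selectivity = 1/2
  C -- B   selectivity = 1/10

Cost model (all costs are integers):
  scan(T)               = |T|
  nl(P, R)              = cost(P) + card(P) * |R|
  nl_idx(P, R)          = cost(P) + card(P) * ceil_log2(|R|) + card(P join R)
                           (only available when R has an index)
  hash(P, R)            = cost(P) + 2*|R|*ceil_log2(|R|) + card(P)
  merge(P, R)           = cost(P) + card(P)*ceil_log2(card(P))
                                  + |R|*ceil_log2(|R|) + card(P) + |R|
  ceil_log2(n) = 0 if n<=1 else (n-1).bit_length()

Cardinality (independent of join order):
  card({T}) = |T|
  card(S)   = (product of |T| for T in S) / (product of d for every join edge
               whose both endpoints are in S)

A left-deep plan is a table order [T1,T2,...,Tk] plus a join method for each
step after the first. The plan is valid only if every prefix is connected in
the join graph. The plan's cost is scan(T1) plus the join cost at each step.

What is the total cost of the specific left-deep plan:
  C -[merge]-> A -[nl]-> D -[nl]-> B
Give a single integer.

step 1: scan C: cost=20, card=20
step 2: join A via merge
    card(P join A) = 20*120/(2) = 1200
    cost = 20 + 20*5 + 120*7 + 20 + 120 = 1100
step 3: join D via nl
    card(P join D) = 1200*50/(2) = 30000
    cost = 1100 + 1200*50 = 61100
step 4: join B via nl
    card(P join B) = 30000*50/(10) = 150000
    cost = 61100 + 30000*50 = 1561100

1561100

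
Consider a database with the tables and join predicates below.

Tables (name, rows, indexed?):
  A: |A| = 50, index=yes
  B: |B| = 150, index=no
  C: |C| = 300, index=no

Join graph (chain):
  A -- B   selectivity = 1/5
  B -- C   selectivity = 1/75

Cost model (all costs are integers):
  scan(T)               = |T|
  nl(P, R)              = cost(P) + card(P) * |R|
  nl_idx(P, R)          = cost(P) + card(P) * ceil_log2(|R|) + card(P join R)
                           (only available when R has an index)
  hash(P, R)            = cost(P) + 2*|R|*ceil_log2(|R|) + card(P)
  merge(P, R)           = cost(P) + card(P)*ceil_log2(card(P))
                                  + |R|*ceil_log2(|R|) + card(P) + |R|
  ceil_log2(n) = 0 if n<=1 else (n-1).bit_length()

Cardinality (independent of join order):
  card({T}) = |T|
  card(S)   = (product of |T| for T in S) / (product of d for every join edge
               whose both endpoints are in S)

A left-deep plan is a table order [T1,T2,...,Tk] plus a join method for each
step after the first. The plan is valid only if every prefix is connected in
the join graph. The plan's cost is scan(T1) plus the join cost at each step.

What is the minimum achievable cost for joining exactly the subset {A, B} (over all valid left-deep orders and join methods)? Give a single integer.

Selinger DP over subsets of {A,B}:
  {A}: scan cost=50, card=50
  {B}: scan cost=150, card=150
  {AB}: card=1500; try (A,hash)→900, (B,merge)→1750, (A,merge)→1850, (B,hash)→2500, (A,nl_idx)→2550, (B,nl)→7550 …(+1); best=900 via (A,hash)

900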